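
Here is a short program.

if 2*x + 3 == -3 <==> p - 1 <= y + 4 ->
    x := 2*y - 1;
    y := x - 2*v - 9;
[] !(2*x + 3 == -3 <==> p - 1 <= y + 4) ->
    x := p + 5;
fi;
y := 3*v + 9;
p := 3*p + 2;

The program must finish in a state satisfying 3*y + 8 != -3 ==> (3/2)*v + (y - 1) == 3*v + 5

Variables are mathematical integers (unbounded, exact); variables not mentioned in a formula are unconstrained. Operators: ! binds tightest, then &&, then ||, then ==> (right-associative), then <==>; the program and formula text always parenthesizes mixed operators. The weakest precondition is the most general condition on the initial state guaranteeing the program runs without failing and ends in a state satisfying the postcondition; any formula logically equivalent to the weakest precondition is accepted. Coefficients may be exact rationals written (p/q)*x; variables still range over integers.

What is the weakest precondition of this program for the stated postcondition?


Working backward. After the program, the postcondition 3*y + 8 != -3 ==> (3/2)*v + (y - 1) == 3*v + 5 must hold; in canonical form it is 3*y != -11 ==> y == (3/2)*v + 6.
Before p := 3*p + 2: 3*y != -11 ==> y == (3/2)*v + 6
Before y := 3*v + 9: 9*v != -38 ==> (3/2)*v == -3
Then branch requires 9*v != -38 ==> (3/2)*v == -3; else branch requires 9*v != -38 ==> (3/2)*v == -3.
Before the if: ((2*x == -6 <==> p <= y + 5) ==> (9*v != -38 ==> (3/2)*v == -3)) && ((!(2*x == -6 <==> p <= y + 5)) ==> (9*v != -38 ==> (3/2)*v == -3))
Answer: WP = ((2*x == -6 <==> p <= y + 5) ==> (9*v != -38 ==> (3/2)*v == -3)) && ((!(2*x == -6 <==> p <= y + 5)) ==> (9*v != -38 ==> (3/2)*v == -3))


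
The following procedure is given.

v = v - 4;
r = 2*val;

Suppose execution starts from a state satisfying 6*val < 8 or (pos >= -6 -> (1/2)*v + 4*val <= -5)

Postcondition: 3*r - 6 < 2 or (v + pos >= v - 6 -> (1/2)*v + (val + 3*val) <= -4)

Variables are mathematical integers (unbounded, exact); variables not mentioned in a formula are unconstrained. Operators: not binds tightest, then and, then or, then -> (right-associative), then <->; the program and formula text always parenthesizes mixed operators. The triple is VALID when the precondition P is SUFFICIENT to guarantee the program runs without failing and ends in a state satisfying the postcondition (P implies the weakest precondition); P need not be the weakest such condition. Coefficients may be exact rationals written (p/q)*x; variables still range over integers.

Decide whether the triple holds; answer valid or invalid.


Working backward. After the program, the postcondition 3*r - 6 < 2 or (v + pos >= v - 6 -> (1/2)*v + (val + 3*val) <= -4) must hold; in canonical form it is 3*r < 8 or (pos >= -6 -> (1/2)*v + 4*val <= -4).
Before r := 2*val: 6*val < 8 or (pos >= -6 -> (1/2)*v + 4*val <= -4)
Before v := v - 4: 6*val < 8 or (pos >= -6 -> (1/2)*v + 4*val <= -2)
The weakest precondition is 6*val < 8 or (pos >= -6 -> (1/2)*v + 4*val <= -2).
Check whether 6*val < 8 or (pos >= -6 -> (1/2)*v + 4*val <= -5) implies it.
Every state satisfying the precondition satisfies the weakest precondition: the implication holds.
Answer: valid


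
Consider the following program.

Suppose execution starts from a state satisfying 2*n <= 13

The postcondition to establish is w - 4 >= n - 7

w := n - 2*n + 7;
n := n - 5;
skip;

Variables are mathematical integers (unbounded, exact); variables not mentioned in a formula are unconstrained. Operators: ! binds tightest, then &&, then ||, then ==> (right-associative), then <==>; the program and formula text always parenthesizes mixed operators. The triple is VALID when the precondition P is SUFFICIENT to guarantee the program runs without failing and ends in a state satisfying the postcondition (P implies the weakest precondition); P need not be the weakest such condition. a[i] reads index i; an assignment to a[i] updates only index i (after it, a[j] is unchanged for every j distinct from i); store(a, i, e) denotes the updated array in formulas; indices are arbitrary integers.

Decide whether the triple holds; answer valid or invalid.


Working backward. After the program, the postcondition w - 4 >= n - 7 must hold; in canonical form it is w >= n - 3.
Before skip: w >= n - 3
Before n := n - 5: w >= n - 8
Before w := n - 2*n + 7: 2*n <= 15
The weakest precondition is 2*n <= 15.
Check whether 2*n <= 13 implies it.
Every state satisfying the precondition satisfies the weakest precondition: the implication holds.
Answer: valid


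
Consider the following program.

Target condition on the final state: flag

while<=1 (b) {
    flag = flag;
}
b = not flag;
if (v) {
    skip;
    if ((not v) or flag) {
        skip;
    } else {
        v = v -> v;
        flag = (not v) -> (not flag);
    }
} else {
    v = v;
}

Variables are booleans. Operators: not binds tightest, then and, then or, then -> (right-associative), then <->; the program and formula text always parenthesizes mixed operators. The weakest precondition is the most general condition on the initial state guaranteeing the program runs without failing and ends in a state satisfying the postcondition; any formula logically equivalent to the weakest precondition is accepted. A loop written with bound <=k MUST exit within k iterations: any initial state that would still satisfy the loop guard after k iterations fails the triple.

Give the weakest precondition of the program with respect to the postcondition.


Working backward. After the program, flag must hold.
Then branch requires ((not v) or flag) -> flag; else branch requires flag.
Before the if: (v -> (((not v) or flag) -> flag)) and ((not v) -> flag)
Before b := not flag: (v -> (((not v) or flag) -> flag)) and ((not v) -> flag)
Before the loop (bound <=1), unroll the exhaustion recursion (WP_0 = exit-now case; WP_j = one more guarded iteration, up to j = 1):
  WP_0: (not b) and (v -> (((not v) or flag) -> flag)) and ((not v) -> flag)
  WP_1: (b -> ((not b) and (v -> (((not v) or flag) -> flag)) and ((not v) -> flag))) and ((not b) -> ((v -> (((not v) or flag) -> flag)) and ((not v) -> flag)))
So before the loop: (b -> ((not b) and (v -> (((not v) or flag) -> flag)) and ((not v) -> flag))) and ((not b) -> ((v -> (((not v) or flag) -> flag)) and ((not v) -> flag)))
Answer: WP = (b -> ((not b) and (v -> (((not v) or flag) -> flag)) and ((not v) -> flag))) and ((not b) -> ((v -> (((not v) or flag) -> flag)) and ((not v) -> flag)))


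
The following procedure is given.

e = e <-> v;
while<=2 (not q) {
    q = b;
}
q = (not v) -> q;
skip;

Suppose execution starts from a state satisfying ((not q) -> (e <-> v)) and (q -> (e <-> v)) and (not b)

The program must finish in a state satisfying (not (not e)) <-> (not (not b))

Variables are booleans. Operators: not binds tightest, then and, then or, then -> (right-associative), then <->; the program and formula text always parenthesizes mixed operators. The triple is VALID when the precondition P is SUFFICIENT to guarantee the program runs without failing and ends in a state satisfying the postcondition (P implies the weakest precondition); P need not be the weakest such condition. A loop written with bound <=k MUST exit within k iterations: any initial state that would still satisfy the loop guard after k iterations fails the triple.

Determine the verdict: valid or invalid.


Working backward. After the program, the postcondition (not (not e)) <-> (not (not b)) must hold; in canonical form it is e <-> b.
Before skip: e <-> b
Before q := (not v) -> q: e <-> b
Before the loop (bound <=2), unroll the exhaustion recursion (WP_0 = exit-now case; WP_j = one more guarded iteration, up to j = 2):
  WP_0: q and (e <-> b)
  WP_1: ((not q) -> (b and (e <-> b))) and (q -> (e <-> b))
  WP_2: ((not q) -> (((not b) -> (b and (e <-> b))) and (b -> (e <-> b)))) and (q -> (e <-> b))
So before the loop: ((not q) -> (((not b) -> (b and (e <-> b))) and (b -> (e <-> b)))) and (q -> (e <-> b))
Before e := e <-> v: ((not q) -> (((not b) -> (b and ((e <-> v) <-> b))) and (b -> ((e <-> v) <-> b)))) and (q -> ((e <-> v) <-> b))
The weakest precondition is ((not q) -> (((not b) -> (b and ((e <-> v) <-> b))) and (b -> ((e <-> v) <-> b)))) and (q -> ((e <-> v) <-> b)).
Check whether ((not q) -> (e <-> v)) and (q -> (e <-> v)) and (not b) implies it.
Countermodel: at the initial state b = false, e = false, q = false, v = false, the precondition holds but the weakest precondition fails.
Answer: invalid


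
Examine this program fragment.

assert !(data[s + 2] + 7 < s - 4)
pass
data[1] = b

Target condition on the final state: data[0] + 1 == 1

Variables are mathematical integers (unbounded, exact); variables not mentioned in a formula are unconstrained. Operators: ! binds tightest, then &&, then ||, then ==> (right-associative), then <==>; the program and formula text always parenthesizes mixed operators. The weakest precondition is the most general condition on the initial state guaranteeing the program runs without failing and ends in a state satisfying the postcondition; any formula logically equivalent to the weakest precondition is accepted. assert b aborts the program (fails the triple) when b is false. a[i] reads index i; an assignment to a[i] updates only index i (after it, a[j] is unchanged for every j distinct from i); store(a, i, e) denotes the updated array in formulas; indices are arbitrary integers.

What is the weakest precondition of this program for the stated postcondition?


Working backward. After the program, the postcondition data[0] + 1 == 1 must hold; in canonical form it is data[0] == 0.
Before data[1] := b: data[0] == 0
Before skip: data[0] == 0
Before assert !(data[s + 2] + 7 < s - 4): (!(data[s + 2] < s - 11)) && data[0] == 0
Answer: WP = (!(data[s + 2] < s - 11)) && data[0] == 0


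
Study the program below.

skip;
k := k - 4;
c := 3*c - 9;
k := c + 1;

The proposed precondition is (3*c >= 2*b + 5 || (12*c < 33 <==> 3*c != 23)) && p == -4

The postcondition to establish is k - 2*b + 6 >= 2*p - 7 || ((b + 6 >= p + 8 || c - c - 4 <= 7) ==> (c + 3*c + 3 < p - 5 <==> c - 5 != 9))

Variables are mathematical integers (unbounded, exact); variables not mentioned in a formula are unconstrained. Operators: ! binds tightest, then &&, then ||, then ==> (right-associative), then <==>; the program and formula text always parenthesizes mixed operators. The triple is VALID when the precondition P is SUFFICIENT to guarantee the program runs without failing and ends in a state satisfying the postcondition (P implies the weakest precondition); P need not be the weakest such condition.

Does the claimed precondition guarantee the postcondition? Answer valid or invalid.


Working backward. After the program, the postcondition k - 2*b + 6 >= 2*p - 7 || ((b + 6 >= p + 8 || c - c - 4 <= 7) ==> (c + 3*c + 3 < p - 5 <==> c - 5 != 9)) must hold; in canonical form it is k >= 2*b + 2*p - 13 || (4*c < p - 8 <==> c != 14).
Before k := c + 1: c >= 2*b + 2*p - 14 || (4*c < p - 8 <==> c != 14)
Before c := 3*c - 9: 3*c >= 2*b + 2*p - 5 || (12*c < p + 28 <==> 3*c != 23)
Before k := k - 4: 3*c >= 2*b + 2*p - 5 || (12*c < p + 28 <==> 3*c != 23)
Before skip: 3*c >= 2*b + 2*p - 5 || (12*c < p + 28 <==> 3*c != 23)
The weakest precondition is 3*c >= 2*b + 2*p - 5 || (12*c < p + 28 <==> 3*c != 23).
Check whether (3*c >= 2*b + 5 || (12*c < 33 <==> 3*c != 23)) && p == -4 implies it.
Countermodel: at the initial state b = 10, c = 2, p = -4, the precondition holds but the weakest precondition fails.
Answer: invalid


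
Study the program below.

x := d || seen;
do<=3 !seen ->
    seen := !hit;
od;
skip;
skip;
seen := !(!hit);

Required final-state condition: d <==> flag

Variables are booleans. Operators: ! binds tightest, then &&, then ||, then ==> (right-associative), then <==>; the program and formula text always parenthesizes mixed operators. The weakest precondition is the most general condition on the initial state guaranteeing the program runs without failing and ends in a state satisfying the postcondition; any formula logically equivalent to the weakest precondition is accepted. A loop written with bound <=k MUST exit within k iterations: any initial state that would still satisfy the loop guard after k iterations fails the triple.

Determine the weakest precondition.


Working backward. After the program, d <==> flag must hold.
Before seen := !(!hit): d <==> flag
Before skip: d <==> flag
Before skip: d <==> flag
Before the loop (bound <=3), unroll the exhaustion recursion (WP_0 = exit-now case; WP_j = one more guarded iteration, up to j = 3):
  WP_0: seen && (d <==> flag)
  WP_1: ((!seen) ==> ((!hit) && (d <==> flag))) && (seen ==> (d <==> flag))
  WP_2: ((!seen) ==> ((hit ==> ((!hit) && (d <==> flag))) && ((!hit) ==> (d <==> flag)))) && (seen ==> (d <==> flag))
  WP_3: ((!seen) ==> ((hit ==> ((hit ==> ((!hit) && (d <==> flag))) && ((!hit) ==> (d <==> flag)))) && ((!hit) ==> (d <==> flag)))) && (seen ==> (d <==> flag))
So before the loop: ((!seen) ==> ((hit ==> ((hit ==> ((!hit) && (d <==> flag))) && ((!hit) ==> (d <==> flag)))) && ((!hit) ==> (d <==> flag)))) && (seen ==> (d <==> flag))
Before x := d || seen: ((!seen) ==> ((hit ==> ((hit ==> ((!hit) && (d <==> flag))) && ((!hit) ==> (d <==> flag)))) && ((!hit) ==> (d <==> flag)))) && (seen ==> (d <==> flag))
Answer: WP = ((!seen) ==> ((hit ==> ((hit ==> ((!hit) && (d <==> flag))) && ((!hit) ==> (d <==> flag)))) && ((!hit) ==> (d <==> flag)))) && (seen ==> (d <==> flag))


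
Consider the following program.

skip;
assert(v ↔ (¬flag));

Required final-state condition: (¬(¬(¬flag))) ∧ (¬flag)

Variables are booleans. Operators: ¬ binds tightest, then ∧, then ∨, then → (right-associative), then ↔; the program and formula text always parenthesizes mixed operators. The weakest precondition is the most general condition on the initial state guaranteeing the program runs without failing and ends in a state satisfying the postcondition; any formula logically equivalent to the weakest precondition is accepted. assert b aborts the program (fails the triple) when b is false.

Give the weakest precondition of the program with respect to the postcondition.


Working backward. After the program, the postcondition (¬(¬(¬flag))) ∧ (¬flag) must hold; in canonical form it is ¬flag.
Before assert v ↔ (¬flag): (v ↔ (¬flag)) ∧ (¬flag)
Before skip: (v ↔ (¬flag)) ∧ (¬flag)
Answer: WP = (v ↔ (¬flag)) ∧ (¬flag)


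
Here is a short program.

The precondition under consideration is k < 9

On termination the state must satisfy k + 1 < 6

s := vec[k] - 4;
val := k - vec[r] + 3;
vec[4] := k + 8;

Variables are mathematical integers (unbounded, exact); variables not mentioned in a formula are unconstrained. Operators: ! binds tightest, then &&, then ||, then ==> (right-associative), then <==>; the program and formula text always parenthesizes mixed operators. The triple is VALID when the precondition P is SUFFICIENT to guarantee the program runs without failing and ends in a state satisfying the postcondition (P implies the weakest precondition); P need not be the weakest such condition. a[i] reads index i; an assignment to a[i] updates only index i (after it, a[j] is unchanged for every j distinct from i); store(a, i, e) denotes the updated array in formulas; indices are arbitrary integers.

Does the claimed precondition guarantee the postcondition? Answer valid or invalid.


Working backward. After the program, the postcondition k + 1 < 6 must hold; in canonical form it is k < 5.
Before vec[4] := k + 8: k < 5
Before val := k - vec[r] + 3: k < 5
Before s := vec[k] - 4: k < 5
The weakest precondition is k < 5.
Check whether k < 9 implies it.
Countermodel: at the initial state k = 5, the precondition holds but the weakest precondition fails.
Answer: invalid


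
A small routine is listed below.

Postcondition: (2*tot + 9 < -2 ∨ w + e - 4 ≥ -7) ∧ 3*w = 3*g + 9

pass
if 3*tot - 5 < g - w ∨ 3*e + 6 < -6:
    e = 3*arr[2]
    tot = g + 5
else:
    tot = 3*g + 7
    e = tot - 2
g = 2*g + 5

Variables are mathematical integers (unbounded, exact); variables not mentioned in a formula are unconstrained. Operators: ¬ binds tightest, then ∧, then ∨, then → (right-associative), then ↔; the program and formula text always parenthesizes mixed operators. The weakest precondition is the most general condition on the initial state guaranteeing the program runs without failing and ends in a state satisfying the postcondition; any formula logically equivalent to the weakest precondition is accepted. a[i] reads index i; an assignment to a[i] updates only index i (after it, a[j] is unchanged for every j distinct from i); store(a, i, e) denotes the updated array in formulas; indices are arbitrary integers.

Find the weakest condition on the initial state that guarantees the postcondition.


Working backward. After the program, the postcondition (2*tot + 9 < -2 ∨ w + e - 4 ≥ -7) ∧ 3*w = 3*g + 9 must hold; in canonical form it is (2*tot < -11 ∨ e + w ≥ -3) ∧ 3*w = 3*g + 9.
Before g := 2*g + 5: (2*tot < -11 ∨ e + w ≥ -3) ∧ 3*w = 6*g + 24
Then branch requires (2*g < -21 ∨ 3*arr[2] + w ≥ -3) ∧ 3*w = 6*g + 24; else branch requires (6*g < -25 ∨ 3*g + w ≥ -8) ∧ 3*w = 6*g + 24.
Before the if: ((3*tot + w < g + 5 ∨ 3*e < -12) → ((2*g < -21 ∨ 3*arr[2] + w ≥ -3) ∧ 3*w = 6*g + 24)) ∧ ((¬(3*tot + w < g + 5 ∨ 3*e < -12)) → ((6*g < -25 ∨ 3*g + w ≥ -8) ∧ 3*w = 6*g + 24))
Before skip: ((3*tot + w < g + 5 ∨ 3*e < -12) → ((2*g < -21 ∨ 3*arr[2] + w ≥ -3) ∧ 3*w = 6*g + 24)) ∧ ((¬(3*tot + w < g + 5 ∨ 3*e < -12)) → ((6*g < -25 ∨ 3*g + w ≥ -8) ∧ 3*w = 6*g + 24))
Answer: WP = ((3*tot + w < g + 5 ∨ 3*e < -12) → ((2*g < -21 ∨ 3*arr[2] + w ≥ -3) ∧ 3*w = 6*g + 24)) ∧ ((¬(3*tot + w < g + 5 ∨ 3*e < -12)) → ((6*g < -25 ∨ 3*g + w ≥ -8) ∧ 3*w = 6*g + 24))


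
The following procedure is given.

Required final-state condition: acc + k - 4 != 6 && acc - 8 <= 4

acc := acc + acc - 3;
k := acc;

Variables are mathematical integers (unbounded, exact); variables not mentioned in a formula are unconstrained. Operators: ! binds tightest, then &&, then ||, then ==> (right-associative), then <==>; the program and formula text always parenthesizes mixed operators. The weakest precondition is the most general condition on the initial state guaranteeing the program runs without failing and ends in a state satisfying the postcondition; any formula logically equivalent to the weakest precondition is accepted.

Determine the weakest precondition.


Working backward. After the program, the postcondition acc + k - 4 != 6 && acc - 8 <= 4 must hold; in canonical form it is acc + k != 10 && acc <= 12.
Before k := acc: 2*acc != 10 && acc <= 12
Before acc := acc + acc - 3: 4*acc != 16 && 2*acc <= 15
Answer: WP = 4*acc != 16 && 2*acc <= 15


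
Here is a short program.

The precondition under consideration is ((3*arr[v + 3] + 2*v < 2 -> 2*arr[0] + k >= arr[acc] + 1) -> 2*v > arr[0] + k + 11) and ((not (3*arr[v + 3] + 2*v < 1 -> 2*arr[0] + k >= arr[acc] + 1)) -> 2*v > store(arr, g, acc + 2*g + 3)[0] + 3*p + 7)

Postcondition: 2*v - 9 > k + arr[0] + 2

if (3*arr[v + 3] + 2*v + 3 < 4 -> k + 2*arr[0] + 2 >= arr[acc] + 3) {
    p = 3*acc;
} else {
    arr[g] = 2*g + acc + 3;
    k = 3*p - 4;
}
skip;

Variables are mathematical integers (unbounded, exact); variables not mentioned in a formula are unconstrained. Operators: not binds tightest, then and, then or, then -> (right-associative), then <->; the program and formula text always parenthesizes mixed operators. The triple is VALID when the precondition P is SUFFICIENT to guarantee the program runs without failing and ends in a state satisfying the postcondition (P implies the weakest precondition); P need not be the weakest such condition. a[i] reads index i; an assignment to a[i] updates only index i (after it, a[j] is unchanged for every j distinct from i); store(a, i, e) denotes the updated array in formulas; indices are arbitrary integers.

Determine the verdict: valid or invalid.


Working backward. After the program, the postcondition 2*v - 9 > k + arr[0] + 2 must hold; in canonical form it is 2*v > arr[0] + k + 11.
Before skip: 2*v > arr[0] + k + 11
Then branch requires 2*v > arr[0] + k + 11; else branch requires 2*v > store(arr, g, acc + 2*g + 3)[0] + 3*p + 7.
Before the if: ((3*arr[v + 3] + 2*v < 1 -> 2*arr[0] + k >= arr[acc] + 1) -> 2*v > arr[0] + k + 11) and ((not (3*arr[v + 3] + 2*v < 1 -> 2*arr[0] + k >= arr[acc] + 1)) -> 2*v > store(arr, g, acc + 2*g + 3)[0] + 3*p + 7)
The weakest precondition is ((3*arr[v + 3] + 2*v < 1 -> 2*arr[0] + k >= arr[acc] + 1) -> 2*v > arr[0] + k + 11) and ((not (3*arr[v + 3] + 2*v < 1 -> 2*arr[0] + k >= arr[acc] + 1)) -> 2*v > store(arr, g, acc + 2*g + 3)[0] + 3*p + 7).
Check whether ((3*arr[v + 3] + 2*v < 2 -> 2*arr[0] + k >= arr[acc] + 1) -> 2*v > arr[0] + k + 11) and ((not (3*arr[v + 3] + 2*v < 1 -> 2*arr[0] + k >= arr[acc] + 1)) -> 2*v > store(arr, g, acc + 2*g + 3)[0] + 3*p + 7) implies it.
Countermodel: at the initial state acc = 4, arr = {[0] = 7027, [2] = 1, [4] = 15215, elsewhere 1}, g = 0, k = 0, p = 0, v = -1, the precondition holds but the weakest precondition fails.
Answer: invalid


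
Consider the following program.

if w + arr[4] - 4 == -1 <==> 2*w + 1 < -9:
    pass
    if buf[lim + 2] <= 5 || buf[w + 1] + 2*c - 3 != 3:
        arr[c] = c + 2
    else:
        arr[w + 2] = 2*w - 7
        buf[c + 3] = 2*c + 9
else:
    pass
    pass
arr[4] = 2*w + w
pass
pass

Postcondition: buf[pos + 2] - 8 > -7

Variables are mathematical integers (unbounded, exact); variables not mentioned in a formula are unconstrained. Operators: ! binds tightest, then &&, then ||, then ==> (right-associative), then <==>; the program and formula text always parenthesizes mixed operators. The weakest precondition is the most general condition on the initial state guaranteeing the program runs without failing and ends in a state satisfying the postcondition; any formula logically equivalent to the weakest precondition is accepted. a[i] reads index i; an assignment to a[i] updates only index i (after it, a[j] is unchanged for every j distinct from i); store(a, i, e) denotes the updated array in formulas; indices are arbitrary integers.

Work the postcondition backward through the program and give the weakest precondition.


Working backward. After the program, the postcondition buf[pos + 2] - 8 > -7 must hold; in canonical form it is buf[pos + 2] > 1.
Before skip: buf[pos + 2] > 1
Before skip: buf[pos + 2] > 1
Before arr[4] := 2*w + w: buf[pos + 2] > 1
Then branch requires ((buf[lim + 2] <= 5 || buf[w + 1] + 2*c != 6) ==> buf[pos + 2] > 1) && ((!(buf[lim + 2] <= 5 || buf[w + 1] + 2*c != 6)) ==> store(buf, c + 3, 2*c + 9)[pos + 2] > 1); else branch requires buf[pos + 2] > 1.
Before the if: ((arr[4] + w == 3 <==> 2*w < -10) ==> (((buf[lim + 2] <= 5 || buf[w + 1] + 2*c != 6) ==> buf[pos + 2] > 1) && ((!(buf[lim + 2] <= 5 || buf[w + 1] + 2*c != 6)) ==> store(buf, c + 3, 2*c + 9)[pos + 2] > 1))) && ((!(arr[4] + w == 3 <==> 2*w < -10)) ==> buf[pos + 2] > 1)
Answer: WP = ((arr[4] + w == 3 <==> 2*w < -10) ==> (((buf[lim + 2] <= 5 || buf[w + 1] + 2*c != 6) ==> buf[pos + 2] > 1) && ((!(buf[lim + 2] <= 5 || buf[w + 1] + 2*c != 6)) ==> store(buf, c + 3, 2*c + 9)[pos + 2] > 1))) && ((!(arr[4] + w == 3 <==> 2*w < -10)) ==> buf[pos + 2] > 1)


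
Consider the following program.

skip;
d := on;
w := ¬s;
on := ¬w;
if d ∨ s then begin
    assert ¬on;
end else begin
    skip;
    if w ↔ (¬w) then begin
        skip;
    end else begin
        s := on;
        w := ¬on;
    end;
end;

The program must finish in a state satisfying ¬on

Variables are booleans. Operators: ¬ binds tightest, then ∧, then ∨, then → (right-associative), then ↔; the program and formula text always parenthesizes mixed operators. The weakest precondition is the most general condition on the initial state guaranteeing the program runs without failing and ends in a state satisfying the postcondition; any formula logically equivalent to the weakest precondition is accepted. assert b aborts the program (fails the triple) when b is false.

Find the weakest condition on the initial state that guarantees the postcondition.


Working backward. After the program, ¬on must hold.
Then branch requires ¬on; else branch requires ((w ↔ (¬w)) → (¬on)) ∧ ((¬(w ↔ (¬w))) → (¬on)).
Before the if: ((d ∨ s) → (¬on)) ∧ ((¬(d ∨ s)) → (((w ↔ (¬w)) → (¬on)) ∧ ((¬(w ↔ (¬w))) → (¬on))))
Before on := ¬w: ((d ∨ s) → w) ∧ ((¬(d ∨ s)) → (((w ↔ (¬w)) → w) ∧ ((¬(w ↔ (¬w))) → w)))
Before w := ¬s: ((d ∨ s) → (¬s)) ∧ ((¬(d ∨ s)) → ((((¬s) ↔ s) → (¬s)) ∧ ((¬((¬s) ↔ s)) → (¬s))))
Before d := on: ((on ∨ s) → (¬s)) ∧ ((¬(on ∨ s)) → ((((¬s) ↔ s) → (¬s)) ∧ ((¬((¬s) ↔ s)) → (¬s))))
Before skip: ((on ∨ s) → (¬s)) ∧ ((¬(on ∨ s)) → ((((¬s) ↔ s) → (¬s)) ∧ ((¬((¬s) ↔ s)) → (¬s))))
Answer: WP = ((on ∨ s) → (¬s)) ∧ ((¬(on ∨ s)) → ((((¬s) ↔ s) → (¬s)) ∧ ((¬((¬s) ↔ s)) → (¬s))))


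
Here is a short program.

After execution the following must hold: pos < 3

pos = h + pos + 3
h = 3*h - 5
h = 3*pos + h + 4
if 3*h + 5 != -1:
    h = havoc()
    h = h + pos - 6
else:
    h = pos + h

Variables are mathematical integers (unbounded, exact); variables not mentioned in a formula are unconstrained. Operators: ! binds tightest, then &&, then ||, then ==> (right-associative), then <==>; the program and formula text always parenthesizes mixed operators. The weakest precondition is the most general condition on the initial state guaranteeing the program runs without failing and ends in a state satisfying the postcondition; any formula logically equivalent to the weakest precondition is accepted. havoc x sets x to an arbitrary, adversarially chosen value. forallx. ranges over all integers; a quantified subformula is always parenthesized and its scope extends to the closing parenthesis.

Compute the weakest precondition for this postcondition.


Working backward. After the program, pos < 3 must hold.
Then branch requires pos < 3; else branch requires pos < 3.
Before the if: (3*h != -6 ==> pos < 3) && ((!(3*h != -6)) ==> pos < 3)
Before h := 3*pos + h + 4: (3*h + 9*pos != -18 ==> pos < 3) && ((!(3*h + 9*pos != -18)) ==> pos < 3)
Before h := 3*h - 5: (9*h + 9*pos != -3 ==> pos < 3) && ((!(9*h + 9*pos != -3)) ==> pos < 3)
Before pos := h + pos + 3: (18*h + 9*pos != -30 ==> h + pos < 0) && ((!(18*h + 9*pos != -30)) ==> h + pos < 0)
Answer: WP = (18*h + 9*pos != -30 ==> h + pos < 0) && ((!(18*h + 9*pos != -30)) ==> h + pos < 0)


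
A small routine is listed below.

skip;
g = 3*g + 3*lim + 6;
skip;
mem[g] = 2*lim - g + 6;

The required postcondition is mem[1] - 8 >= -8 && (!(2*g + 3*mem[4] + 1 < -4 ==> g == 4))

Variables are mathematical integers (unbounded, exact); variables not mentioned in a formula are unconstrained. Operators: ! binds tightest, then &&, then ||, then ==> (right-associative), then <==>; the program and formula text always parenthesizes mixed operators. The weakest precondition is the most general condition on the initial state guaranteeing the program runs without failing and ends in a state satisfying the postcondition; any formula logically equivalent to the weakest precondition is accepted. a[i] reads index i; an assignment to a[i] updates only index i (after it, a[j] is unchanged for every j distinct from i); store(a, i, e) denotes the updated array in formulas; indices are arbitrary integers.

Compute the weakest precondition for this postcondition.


Working backward. After the program, the postcondition mem[1] - 8 >= -8 && (!(2*g + 3*mem[4] + 1 < -4 ==> g == 4)) must hold; in canonical form it is mem[1] >= 0 && (!(3*mem[4] + 2*g < -5 ==> g == 4)).
Before mem[g] := 2*lim - g + 6: store(mem, g, -g + 2*lim + 6)[1] >= 0 && (!(3*store(mem, g, -g + 2*lim + 6)[4] + 2*g < -5 ==> g == 4))
Before skip: store(mem, g, -g + 2*lim + 6)[1] >= 0 && (!(3*store(mem, g, -g + 2*lim + 6)[4] + 2*g < -5 ==> g == 4))
Before g := 3*g + 3*lim + 6: store(mem, 3*g + 3*lim + 6, -3*g - lim)[1] >= 0 && (!(3*store(mem, 3*g + 3*lim + 6, -3*g - lim)[4] + 6*g + 6*lim < -17 ==> 3*g + 3*lim == -2))
Before skip: store(mem, 3*g + 3*lim + 6, -3*g - lim)[1] >= 0 && (!(3*store(mem, 3*g + 3*lim + 6, -3*g - lim)[4] + 6*g + 6*lim < -17 ==> 3*g + 3*lim == -2))
Answer: WP = store(mem, 3*g + 3*lim + 6, -3*g - lim)[1] >= 0 && (!(3*store(mem, 3*g + 3*lim + 6, -3*g - lim)[4] + 6*g + 6*lim < -17 ==> 3*g + 3*lim == -2))


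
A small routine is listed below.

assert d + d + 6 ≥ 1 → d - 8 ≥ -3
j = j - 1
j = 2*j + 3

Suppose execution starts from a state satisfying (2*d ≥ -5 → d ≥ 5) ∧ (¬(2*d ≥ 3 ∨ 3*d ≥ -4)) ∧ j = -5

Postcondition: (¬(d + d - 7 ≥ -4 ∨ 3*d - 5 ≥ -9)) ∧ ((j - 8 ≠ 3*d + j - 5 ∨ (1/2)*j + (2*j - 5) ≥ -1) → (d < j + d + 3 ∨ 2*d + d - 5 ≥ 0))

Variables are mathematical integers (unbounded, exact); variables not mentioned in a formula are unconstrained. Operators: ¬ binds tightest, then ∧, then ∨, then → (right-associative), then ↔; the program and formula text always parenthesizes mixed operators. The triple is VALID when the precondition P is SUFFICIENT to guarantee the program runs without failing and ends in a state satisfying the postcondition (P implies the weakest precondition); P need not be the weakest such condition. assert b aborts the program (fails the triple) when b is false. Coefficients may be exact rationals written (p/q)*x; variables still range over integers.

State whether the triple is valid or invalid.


Working backward. After the program, the postcondition (¬(d + d - 7 ≥ -4 ∨ 3*d - 5 ≥ -9)) ∧ ((j - 8 ≠ 3*d + j - 5 ∨ (1/2)*j + (2*j - 5) ≥ -1) → (d < j + d + 3 ∨ 2*d + d - 5 ≥ 0)) must hold; in canonical form it is (¬(2*d ≥ 3 ∨ 3*d ≥ -4)) ∧ ((3*d ≠ -3 ∨ (5/2)*j ≥ 4) → (j > -3 ∨ 3*d ≥ 5)).
Before j := 2*j + 3: (¬(2*d ≥ 3 ∨ 3*d ≥ -4)) ∧ ((3*d ≠ -3 ∨ 5*j ≥ -7/2) → (2*j > -6 ∨ 3*d ≥ 5))
Before j := j - 1: (¬(2*d ≥ 3 ∨ 3*d ≥ -4)) ∧ ((3*d ≠ -3 ∨ 5*j ≥ 3/2) → (2*j > -4 ∨ 3*d ≥ 5))
Before assert d + d + 6 ≥ 1 → d - 8 ≥ -3: (2*d ≥ -5 → d ≥ 5) ∧ (¬(2*d ≥ 3 ∨ 3*d ≥ -4)) ∧ ((3*d ≠ -3 ∨ 5*j ≥ 3/2) → (2*j > -4 ∨ 3*d ≥ 5))
The weakest precondition is (2*d ≥ -5 → d ≥ 5) ∧ (¬(2*d ≥ 3 ∨ 3*d ≥ -4)) ∧ ((3*d ≠ -3 ∨ 5*j ≥ 3/2) → (2*j > -4 ∨ 3*d ≥ 5)).
Check whether (2*d ≥ -5 → d ≥ 5) ∧ (¬(2*d ≥ 3 ∨ 3*d ≥ -4)) ∧ j = -5 implies it.
Countermodel: at the initial state d = -3, j = -5, the precondition holds but the weakest precondition fails.
Answer: invalid


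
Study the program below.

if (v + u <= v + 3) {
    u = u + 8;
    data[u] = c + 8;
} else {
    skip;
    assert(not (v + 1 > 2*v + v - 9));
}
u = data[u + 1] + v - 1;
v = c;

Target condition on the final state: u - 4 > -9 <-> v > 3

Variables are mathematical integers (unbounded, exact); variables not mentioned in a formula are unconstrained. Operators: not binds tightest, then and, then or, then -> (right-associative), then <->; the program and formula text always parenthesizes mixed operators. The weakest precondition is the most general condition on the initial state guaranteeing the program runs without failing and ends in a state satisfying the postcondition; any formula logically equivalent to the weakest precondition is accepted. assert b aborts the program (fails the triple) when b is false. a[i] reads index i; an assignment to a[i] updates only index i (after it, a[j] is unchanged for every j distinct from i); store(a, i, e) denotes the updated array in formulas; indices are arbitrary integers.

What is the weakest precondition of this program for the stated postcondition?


Working backward. After the program, the postcondition u - 4 > -9 <-> v > 3 must hold; in canonical form it is u > -5 <-> v > 3.
Before v := c: u > -5 <-> c > 3
Before u := data[u + 1] + v - 1: data[u + 1] + v > -4 <-> c > 3
Then branch requires store(data, u + 8, c + 8)[u + 9] + v > -4 <-> c > 3; else branch requires (not (2*v < 10)) and (data[u + 1] + v > -4 <-> c > 3).
Before the if: (u <= 3 -> (store(data, u + 8, c + 8)[u + 9] + v > -4 <-> c > 3)) and ((not (u <= 3)) -> ((not (2*v < 10)) and (data[u + 1] + v > -4 <-> c > 3)))
Answer: WP = (u <= 3 -> (store(data, u + 8, c + 8)[u + 9] + v > -4 <-> c > 3)) and ((not (u <= 3)) -> ((not (2*v < 10)) and (data[u + 1] + v > -4 <-> c > 3)))


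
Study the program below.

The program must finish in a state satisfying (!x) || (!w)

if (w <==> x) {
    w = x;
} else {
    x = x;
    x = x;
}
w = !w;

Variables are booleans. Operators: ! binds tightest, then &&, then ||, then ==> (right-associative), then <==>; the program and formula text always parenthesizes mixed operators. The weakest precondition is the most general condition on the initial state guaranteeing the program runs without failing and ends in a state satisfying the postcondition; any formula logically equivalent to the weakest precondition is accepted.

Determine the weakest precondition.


Working backward. After the program, (!x) || (!w) must hold.
Before w := !w: (!x) || w
Then branch requires true; else branch requires (!x) || w.
Before the if: (!(w <==> x)) ==> ((!x) || w)
Answer: WP = (!(w <==> x)) ==> ((!x) || w)


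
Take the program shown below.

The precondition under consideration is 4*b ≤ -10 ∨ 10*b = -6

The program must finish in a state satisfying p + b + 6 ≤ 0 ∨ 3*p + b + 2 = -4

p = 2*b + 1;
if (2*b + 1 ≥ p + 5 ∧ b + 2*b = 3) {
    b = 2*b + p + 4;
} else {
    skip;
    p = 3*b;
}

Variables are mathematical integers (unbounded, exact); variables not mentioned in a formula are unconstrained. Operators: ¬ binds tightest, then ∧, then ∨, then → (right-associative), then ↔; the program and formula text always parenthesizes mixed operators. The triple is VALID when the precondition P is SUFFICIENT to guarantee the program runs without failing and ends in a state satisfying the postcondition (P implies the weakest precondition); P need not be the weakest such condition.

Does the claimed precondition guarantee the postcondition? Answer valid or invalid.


Working backward. After the program, the postcondition p + b + 6 ≤ 0 ∨ 3*p + b + 2 = -4 must hold; in canonical form it is b + p ≤ -6 ∨ b + 3*p = -6.
Then branch requires 2*b + 2*p ≤ -10 ∨ 2*b + 4*p = -10; else branch requires 4*b ≤ -6 ∨ 10*b = -6.
Before the if: ((2*b ≥ p + 4 ∧ 3*b = 3) → (2*b + 2*p ≤ -10 ∨ 2*b + 4*p = -10)) ∧ ((¬(2*b ≥ p + 4 ∧ 3*b = 3)) → (4*b ≤ -6 ∨ 10*b = -6))
Before p := 2*b + 1: 4*b ≤ -6 ∨ 10*b = -6
The weakest precondition is 4*b ≤ -6 ∨ 10*b = -6.
Check whether 4*b ≤ -10 ∨ 10*b = -6 implies it.
Every state satisfying the precondition satisfies the weakest precondition: the implication holds.
Answer: valid


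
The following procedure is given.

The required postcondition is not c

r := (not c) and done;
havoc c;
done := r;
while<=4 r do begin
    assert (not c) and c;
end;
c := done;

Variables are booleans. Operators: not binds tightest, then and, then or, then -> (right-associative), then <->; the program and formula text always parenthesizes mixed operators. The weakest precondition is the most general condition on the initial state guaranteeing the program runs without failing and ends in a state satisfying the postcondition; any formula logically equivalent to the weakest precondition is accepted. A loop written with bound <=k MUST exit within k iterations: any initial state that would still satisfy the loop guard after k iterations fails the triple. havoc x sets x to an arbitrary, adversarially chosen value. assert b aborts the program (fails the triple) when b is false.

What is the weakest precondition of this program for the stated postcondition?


Working backward. After the program, not c must hold.
Before c := done: not done
Before the loop (bound <=4), unroll the exhaustion recursion (WP_0 = exit-now case; WP_j = one more guarded iteration, up to j = 4):
  WP_0: (not r) and (not done)
  WP_1: (not r) and ((not r) -> (not done))
  WP_2: (not r) and ((not r) -> (not done))
  WP_3: (not r) and ((not r) -> (not done))
  WP_4: (not r) and ((not r) -> (not done))
So before the loop: (not r) and ((not r) -> (not done))
Before done := r: not r
Before havoc c: not r
Before r := (not c) and done: not ((not c) and done)
Answer: WP = not ((not c) and done)


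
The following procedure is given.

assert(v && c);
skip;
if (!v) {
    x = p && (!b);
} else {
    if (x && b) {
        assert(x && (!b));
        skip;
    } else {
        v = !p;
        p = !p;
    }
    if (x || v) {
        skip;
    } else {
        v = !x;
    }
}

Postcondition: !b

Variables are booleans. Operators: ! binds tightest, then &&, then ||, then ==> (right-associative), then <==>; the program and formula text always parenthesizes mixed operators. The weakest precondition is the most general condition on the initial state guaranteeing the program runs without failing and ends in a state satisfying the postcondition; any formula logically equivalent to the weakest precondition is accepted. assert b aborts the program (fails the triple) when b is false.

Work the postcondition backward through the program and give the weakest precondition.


Working backward. After the program, !b must hold.
Then branch requires !b; else branch requires ((x && b) ==> (x && (!b) && ((x || v) ==> (!b)) && ((!(x || v)) ==> (!b)))) && ((!(x && b)) ==> (((x || (!p)) ==> (!b)) && ((!(x || (!p))) ==> (!b)))).
Before the if: ((!v) ==> (!b)) && (v ==> (((x && b) ==> (x && (!b) && ((x || v) ==> (!b)) && ((!(x || v)) ==> (!b)))) && ((!(x && b)) ==> (((x || (!p)) ==> (!b)) && ((!(x || (!p))) ==> (!b))))))
Before skip: ((!v) ==> (!b)) && (v ==> (((x && b) ==> (x && (!b) && ((x || v) ==> (!b)) && ((!(x || v)) ==> (!b)))) && ((!(x && b)) ==> (((x || (!p)) ==> (!b)) && ((!(x || (!p))) ==> (!b))))))
Before assert v && c: v && c && ((!v) ==> (!b)) && (v ==> (((x && b) ==> (x && (!b) && ((x || v) ==> (!b)) && ((!(x || v)) ==> (!b)))) && ((!(x && b)) ==> (((x || (!p)) ==> (!b)) && ((!(x || (!p))) ==> (!b))))))
Answer: WP = v && c && ((!v) ==> (!b)) && (v ==> (((x && b) ==> (x && (!b) && ((x || v) ==> (!b)) && ((!(x || v)) ==> (!b)))) && ((!(x && b)) ==> (((x || (!p)) ==> (!b)) && ((!(x || (!p))) ==> (!b))))))


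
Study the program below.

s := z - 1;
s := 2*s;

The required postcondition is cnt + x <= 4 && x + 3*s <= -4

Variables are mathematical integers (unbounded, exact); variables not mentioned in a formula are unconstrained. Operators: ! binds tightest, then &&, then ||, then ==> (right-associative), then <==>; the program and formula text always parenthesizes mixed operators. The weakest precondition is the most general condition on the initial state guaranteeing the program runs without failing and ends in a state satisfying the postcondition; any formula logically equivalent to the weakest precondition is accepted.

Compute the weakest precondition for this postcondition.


Working backward. After the program, the postcondition cnt + x <= 4 && x + 3*s <= -4 must hold; in canonical form it is cnt + x <= 4 && 3*s + x <= -4.
Before s := 2*s: cnt + x <= 4 && 6*s + x <= -4
Before s := z - 1: cnt + x <= 4 && x + 6*z <= 2
Answer: WP = cnt + x <= 4 && x + 6*z <= 2


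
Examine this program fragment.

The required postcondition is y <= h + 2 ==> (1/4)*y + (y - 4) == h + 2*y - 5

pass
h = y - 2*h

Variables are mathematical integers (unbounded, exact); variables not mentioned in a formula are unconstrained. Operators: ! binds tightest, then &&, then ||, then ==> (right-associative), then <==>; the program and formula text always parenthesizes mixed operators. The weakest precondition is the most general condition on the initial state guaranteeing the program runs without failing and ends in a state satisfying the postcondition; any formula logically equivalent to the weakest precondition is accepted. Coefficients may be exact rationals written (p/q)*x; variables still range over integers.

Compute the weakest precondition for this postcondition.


Working backward. After the program, the postcondition y <= h + 2 ==> (1/4)*y + (y - 4) == h + 2*y - 5 must hold; in canonical form it is y <= h + 2 ==> h + (3/4)*y == 1.
Before h := y - 2*h: 2*h <= 2 ==> (7/4)*y == 2*h + 1
Before skip: 2*h <= 2 ==> (7/4)*y == 2*h + 1
Answer: WP = 2*h <= 2 ==> (7/4)*y == 2*h + 1
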